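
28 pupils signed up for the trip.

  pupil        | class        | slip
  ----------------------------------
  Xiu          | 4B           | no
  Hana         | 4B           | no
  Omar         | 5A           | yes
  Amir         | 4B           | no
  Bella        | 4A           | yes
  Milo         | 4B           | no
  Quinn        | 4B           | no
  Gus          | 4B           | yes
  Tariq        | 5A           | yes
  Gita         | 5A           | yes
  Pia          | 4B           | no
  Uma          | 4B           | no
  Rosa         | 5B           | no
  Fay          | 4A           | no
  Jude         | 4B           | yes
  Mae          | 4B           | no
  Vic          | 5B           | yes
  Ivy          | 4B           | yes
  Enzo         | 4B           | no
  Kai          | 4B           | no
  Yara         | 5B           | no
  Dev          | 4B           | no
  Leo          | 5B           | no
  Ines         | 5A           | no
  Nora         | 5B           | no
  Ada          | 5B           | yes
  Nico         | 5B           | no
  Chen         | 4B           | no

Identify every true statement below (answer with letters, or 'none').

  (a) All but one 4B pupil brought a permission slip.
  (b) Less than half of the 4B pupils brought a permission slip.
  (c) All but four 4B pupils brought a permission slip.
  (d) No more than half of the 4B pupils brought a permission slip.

|A| = 15, |A ∩ B| = 3, |A ∖ B| = 12.
(a) |A ∖ B| = 1: fails.
(b) |A ∩ B| < |A ∖ B|: holds.
(c) |A ∖ B| = 4: fails.
(d) |A ∩ B| ≤ |A ∖ B|: holds.

(b), (d)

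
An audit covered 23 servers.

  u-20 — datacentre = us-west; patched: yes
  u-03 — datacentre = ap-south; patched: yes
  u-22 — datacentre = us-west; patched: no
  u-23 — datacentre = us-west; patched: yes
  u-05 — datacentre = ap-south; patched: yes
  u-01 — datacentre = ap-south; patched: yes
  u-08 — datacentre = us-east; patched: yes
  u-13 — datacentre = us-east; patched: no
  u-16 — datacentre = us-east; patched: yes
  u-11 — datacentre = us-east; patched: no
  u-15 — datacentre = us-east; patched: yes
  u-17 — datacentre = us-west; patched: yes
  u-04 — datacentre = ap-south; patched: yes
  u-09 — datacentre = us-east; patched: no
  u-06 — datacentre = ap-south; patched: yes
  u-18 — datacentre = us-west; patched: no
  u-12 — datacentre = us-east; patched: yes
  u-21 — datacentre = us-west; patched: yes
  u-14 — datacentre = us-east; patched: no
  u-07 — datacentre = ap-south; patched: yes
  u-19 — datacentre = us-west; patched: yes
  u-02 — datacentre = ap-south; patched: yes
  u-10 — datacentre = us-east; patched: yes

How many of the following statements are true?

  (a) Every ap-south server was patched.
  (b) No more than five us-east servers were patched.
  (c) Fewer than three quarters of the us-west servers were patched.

(a) ap-south: |A| = 7, |A ∩ B| = 7; needs A ⊆ B, i.e. every element of A is in B (|A ∖ B| = 0) — true.
(b) us-east: |A| = 9, |A ∩ B| = 5; needs |A ∩ B| ≤ 5 — true.
(c) us-west: |A| = 7, |A ∩ B| = 5; needs |A ∩ B| / |A| < 3/4 — true.

3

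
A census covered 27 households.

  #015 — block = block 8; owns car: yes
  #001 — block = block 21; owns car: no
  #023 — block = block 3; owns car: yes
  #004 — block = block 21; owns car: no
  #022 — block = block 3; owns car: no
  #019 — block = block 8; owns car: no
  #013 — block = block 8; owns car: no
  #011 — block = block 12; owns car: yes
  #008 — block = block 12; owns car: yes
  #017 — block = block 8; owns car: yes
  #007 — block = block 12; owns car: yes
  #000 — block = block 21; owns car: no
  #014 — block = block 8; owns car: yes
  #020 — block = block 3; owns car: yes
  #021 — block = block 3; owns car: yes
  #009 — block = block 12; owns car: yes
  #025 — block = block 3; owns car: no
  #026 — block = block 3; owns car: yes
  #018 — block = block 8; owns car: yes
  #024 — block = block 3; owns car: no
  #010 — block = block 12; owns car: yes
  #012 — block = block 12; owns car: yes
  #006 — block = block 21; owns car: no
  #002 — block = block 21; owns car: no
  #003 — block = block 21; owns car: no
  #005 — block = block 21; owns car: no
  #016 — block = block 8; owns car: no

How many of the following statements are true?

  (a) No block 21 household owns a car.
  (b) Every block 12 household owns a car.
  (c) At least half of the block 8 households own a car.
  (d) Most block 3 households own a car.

(a) block 21: |A| = 7, |A ∩ B| = 0; needs A ∩ B = ∅ (|A ∩ B| = 0) — true.
(b) block 12: |A| = 6, |A ∩ B| = 6; needs A ⊆ B, i.e. every element of A is in B (|A ∖ B| = 0) — true.
(c) block 8: |A| = 7, |A ∩ B| = 4; needs |A ∩ B| ≥ |A ∖ B| — true.
(d) block 3: |A| = 7, |A ∩ B| = 4; needs |A ∩ B| > |A ∖ B| — true.

4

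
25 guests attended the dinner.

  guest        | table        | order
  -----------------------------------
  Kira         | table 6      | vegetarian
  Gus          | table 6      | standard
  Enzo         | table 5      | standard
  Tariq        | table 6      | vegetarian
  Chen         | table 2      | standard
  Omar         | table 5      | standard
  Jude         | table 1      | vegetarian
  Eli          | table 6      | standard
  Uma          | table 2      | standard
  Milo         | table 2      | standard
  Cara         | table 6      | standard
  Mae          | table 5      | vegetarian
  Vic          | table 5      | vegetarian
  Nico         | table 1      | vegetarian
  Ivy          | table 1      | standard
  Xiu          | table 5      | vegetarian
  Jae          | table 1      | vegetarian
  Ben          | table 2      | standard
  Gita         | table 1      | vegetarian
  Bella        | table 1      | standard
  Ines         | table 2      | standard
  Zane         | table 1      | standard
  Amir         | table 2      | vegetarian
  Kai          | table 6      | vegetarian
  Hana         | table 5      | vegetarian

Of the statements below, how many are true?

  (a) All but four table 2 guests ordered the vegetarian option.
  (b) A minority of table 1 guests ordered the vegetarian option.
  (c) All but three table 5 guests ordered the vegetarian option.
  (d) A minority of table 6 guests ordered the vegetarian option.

0

(a) table 2: |A| = 6, |A ∩ B| = 1; needs |A ∖ B| = 4 — false.
(b) table 1: |A| = 7, |A ∩ B| = 4; needs |A ∩ B| < |A ∖ B| — false.
(c) table 5: |A| = 6, |A ∩ B| = 4; needs |A ∖ B| = 3 — false.
(d) table 6: |A| = 6, |A ∩ B| = 3; needs |A ∩ B| < |A ∖ B| — false.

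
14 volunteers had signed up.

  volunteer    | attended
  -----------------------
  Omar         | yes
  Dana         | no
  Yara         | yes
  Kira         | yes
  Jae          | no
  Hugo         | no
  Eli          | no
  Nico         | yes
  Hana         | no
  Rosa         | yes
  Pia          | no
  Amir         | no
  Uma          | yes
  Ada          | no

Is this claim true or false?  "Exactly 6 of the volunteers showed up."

True

'Exactly 6 of the volunteers showed up' holds iff |A ∩ B| = 6.
A (the restrictor) = {Omar, Dana, Yara, Kira, Jae, Hugo, Eli, Nico, Hana, Rosa, Pia, Amir, Uma, Ada}, |A| = 14.
A ∩ B = {Omar, Yara, Kira, Nico, Rosa, Uma}, so |A ∩ B| = 6.
|A ∩ B| = 6, so the statement is true.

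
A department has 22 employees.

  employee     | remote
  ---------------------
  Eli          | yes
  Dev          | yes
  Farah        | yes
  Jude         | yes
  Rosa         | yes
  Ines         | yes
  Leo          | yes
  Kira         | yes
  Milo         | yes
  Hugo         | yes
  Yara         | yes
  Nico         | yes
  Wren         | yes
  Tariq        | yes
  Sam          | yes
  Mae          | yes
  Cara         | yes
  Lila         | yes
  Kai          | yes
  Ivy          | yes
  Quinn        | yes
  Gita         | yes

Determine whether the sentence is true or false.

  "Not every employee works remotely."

'Not every employee works remotely' holds iff A ⊄ B (|A ∖ B| ≥ 1).
|A| = 22, |A ∩ B| = 22, |A ∖ B| = 0.
So the statement is false.

False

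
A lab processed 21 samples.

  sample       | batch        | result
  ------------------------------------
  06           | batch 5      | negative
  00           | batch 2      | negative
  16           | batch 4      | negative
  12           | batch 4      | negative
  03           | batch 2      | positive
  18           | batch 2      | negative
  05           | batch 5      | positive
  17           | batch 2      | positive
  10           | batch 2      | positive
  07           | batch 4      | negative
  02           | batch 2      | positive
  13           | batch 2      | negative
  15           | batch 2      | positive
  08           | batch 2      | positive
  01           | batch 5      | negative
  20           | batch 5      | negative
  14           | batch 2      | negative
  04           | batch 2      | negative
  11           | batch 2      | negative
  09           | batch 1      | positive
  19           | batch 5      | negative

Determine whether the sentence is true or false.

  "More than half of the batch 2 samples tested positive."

The determiner here denotes the relation: |A ∩ B| > |A ∖ B|.
A (the restrictor) = {00, 03, 18, 17, 10, 02, 13, 15, 08, 14, 04, 11}, |A| = 12.
A ∩ B = {03, 17, 10, 02, 15, 08}, so |A ∩ B| = 6.
A ∖ B = {00, 18, 13, 14, 04, 11}, so |A ∖ B| = 6.
6 = 6, so the statement is false.

False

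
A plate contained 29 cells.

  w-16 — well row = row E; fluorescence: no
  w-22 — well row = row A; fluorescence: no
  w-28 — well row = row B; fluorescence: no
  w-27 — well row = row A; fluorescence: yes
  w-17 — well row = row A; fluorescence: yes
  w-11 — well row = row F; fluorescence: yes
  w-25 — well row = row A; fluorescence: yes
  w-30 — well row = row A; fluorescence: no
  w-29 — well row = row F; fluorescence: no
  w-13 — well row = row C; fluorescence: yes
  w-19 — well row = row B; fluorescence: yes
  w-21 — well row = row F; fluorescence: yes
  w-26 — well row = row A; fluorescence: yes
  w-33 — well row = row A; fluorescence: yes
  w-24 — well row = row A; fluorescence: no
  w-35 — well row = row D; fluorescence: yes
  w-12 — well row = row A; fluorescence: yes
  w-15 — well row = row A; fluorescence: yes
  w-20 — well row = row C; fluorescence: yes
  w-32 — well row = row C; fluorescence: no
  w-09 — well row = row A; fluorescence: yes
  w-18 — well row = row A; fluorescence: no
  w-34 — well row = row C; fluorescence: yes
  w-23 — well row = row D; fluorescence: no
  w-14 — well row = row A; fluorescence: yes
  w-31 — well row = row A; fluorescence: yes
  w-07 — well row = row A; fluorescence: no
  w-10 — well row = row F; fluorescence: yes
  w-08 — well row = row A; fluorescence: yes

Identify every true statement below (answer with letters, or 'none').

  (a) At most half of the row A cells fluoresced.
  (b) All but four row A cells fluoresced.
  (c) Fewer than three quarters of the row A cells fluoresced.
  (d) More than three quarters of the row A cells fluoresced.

(c)

|A| = 16, |A ∩ B| = 11, |A ∖ B| = 5.
(a) |A ∩ B| ≤ |A ∖ B|: fails.
(b) |A ∖ B| = 4: fails.
(c) |A ∩ B| / |A| < 3/4: holds.
(d) |A ∩ B| / |A| > 3/4: fails.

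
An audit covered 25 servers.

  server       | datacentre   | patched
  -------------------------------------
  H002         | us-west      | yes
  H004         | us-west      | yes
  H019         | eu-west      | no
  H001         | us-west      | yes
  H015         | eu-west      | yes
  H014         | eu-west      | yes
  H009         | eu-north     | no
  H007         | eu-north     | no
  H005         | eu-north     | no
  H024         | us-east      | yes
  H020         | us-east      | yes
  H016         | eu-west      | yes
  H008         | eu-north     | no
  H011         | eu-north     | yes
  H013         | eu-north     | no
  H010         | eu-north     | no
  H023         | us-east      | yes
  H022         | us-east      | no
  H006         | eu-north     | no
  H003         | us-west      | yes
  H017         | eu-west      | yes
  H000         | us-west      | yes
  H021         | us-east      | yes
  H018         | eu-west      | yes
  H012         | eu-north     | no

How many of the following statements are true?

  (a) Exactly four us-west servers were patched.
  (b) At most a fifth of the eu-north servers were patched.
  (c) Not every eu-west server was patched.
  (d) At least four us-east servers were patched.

3

(a) us-west: |A| = 5, |A ∩ B| = 5; needs |A ∩ B| = 4 — false.
(b) eu-north: |A| = 9, |A ∩ B| = 1; needs |A ∩ B| / |A| ≤ 1/5 — true.
(c) eu-west: |A| = 6, |A ∩ B| = 5; needs A ⊄ B (|A ∖ B| ≥ 1) — true.
(d) us-east: |A| = 5, |A ∩ B| = 4; needs |A ∩ B| ≥ 4 — true.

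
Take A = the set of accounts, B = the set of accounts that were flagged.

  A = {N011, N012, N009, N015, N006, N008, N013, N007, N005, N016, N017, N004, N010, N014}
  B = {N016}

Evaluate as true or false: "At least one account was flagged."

True

Truth condition: A ∩ B ≠ ∅ (|A ∩ B| ≥ 1).
A (the restrictor) = {N011, N012, N009, N015, N006, N008, N013, N007, N005, N016, N017, N004, N010, N014}, |A| = 14.
A ∩ B = {N016}, so |A ∩ B| = 1.
So the statement is true.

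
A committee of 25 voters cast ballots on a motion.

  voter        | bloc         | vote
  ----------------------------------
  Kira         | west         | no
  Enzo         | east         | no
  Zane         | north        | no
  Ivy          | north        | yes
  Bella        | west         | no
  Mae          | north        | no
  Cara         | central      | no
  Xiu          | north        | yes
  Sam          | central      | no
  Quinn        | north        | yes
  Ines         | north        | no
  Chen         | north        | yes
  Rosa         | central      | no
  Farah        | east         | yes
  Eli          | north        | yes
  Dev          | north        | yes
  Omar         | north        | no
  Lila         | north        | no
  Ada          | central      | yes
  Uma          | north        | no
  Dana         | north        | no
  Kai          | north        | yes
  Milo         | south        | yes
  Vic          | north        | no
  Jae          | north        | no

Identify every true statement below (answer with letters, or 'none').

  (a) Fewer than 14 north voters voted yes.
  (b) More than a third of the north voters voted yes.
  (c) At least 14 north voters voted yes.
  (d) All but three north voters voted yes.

|A| = 16, |A ∩ B| = 7, |A ∖ B| = 9.
(a) |A ∩ B| < 14: holds.
(b) |A ∩ B| / |A| > 1/3: holds.
(c) |A ∩ B| ≥ 14: fails.
(d) |A ∖ B| = 3: fails.

(a), (b)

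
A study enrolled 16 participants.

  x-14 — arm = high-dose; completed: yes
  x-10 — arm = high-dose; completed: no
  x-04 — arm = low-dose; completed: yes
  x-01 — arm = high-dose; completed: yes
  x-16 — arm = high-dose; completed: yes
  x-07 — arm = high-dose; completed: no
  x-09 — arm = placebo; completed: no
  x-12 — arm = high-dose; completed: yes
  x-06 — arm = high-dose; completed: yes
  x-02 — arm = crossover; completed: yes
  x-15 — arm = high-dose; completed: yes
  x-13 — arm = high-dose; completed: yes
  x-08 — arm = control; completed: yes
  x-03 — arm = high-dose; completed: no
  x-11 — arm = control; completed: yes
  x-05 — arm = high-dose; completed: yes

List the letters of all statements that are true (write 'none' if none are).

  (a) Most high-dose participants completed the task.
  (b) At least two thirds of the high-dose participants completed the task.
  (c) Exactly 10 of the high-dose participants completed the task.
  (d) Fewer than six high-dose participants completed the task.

|A| = 11, |A ∩ B| = 8, |A ∖ B| = 3.
(a) |A ∩ B| > |A ∖ B|: holds.
(b) |A ∩ B| / |A| ≥ 2/3: holds.
(c) |A ∩ B| = 10: fails.
(d) |A ∩ B| < 6: fails.

(a), (b)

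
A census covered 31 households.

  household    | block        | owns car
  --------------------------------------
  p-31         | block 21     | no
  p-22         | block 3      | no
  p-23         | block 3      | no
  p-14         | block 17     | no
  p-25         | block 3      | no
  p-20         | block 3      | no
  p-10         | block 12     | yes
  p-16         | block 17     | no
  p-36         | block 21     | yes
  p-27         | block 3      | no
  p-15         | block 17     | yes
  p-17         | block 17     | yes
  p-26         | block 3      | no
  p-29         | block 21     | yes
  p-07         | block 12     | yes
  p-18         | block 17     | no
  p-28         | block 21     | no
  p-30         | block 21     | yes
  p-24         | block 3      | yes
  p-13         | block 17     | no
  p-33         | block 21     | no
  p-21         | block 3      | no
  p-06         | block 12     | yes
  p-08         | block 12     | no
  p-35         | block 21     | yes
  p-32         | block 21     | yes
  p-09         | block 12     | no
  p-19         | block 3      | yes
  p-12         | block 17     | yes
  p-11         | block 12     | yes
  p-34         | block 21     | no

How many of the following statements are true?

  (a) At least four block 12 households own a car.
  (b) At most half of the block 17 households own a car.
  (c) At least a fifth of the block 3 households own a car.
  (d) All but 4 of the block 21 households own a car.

(a) block 12: |A| = 6, |A ∩ B| = 4; needs |A ∩ B| ≥ 4 — true.
(b) block 17: |A| = 7, |A ∩ B| = 3; needs |A ∩ B| ≤ |A ∖ B| — true.
(c) block 3: |A| = 9, |A ∩ B| = 2; needs |A ∩ B| / |A| ≥ 1/5 — true.
(d) block 21: |A| = 9, |A ∩ B| = 5; needs |A ∖ B| = 4 — true.

4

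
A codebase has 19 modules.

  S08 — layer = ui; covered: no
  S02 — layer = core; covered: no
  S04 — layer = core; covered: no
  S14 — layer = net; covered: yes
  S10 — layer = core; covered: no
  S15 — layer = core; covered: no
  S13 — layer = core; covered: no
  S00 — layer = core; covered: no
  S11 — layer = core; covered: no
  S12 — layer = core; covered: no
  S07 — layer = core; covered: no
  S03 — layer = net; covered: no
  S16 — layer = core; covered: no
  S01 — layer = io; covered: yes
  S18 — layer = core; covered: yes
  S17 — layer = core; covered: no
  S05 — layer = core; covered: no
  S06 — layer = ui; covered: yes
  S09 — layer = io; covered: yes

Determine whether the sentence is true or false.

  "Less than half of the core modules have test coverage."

True

'Less than half of the core modules have test coverage' holds iff |A ∩ B| < |A ∖ B|.
A (the restrictor) = {S02, S04, S10, S15, S13, S00, S11, S12, S07, S16, S18, S17, S05}, |A| = 13.
A ∩ B = {S18}, so |A ∩ B| = 1.
A ∖ B = {S02, S04, S10, S15, S13, S00, S11, S12, S07, S16, S17, S05}, so |A ∖ B| = 12.
1 < 12, so the statement is true.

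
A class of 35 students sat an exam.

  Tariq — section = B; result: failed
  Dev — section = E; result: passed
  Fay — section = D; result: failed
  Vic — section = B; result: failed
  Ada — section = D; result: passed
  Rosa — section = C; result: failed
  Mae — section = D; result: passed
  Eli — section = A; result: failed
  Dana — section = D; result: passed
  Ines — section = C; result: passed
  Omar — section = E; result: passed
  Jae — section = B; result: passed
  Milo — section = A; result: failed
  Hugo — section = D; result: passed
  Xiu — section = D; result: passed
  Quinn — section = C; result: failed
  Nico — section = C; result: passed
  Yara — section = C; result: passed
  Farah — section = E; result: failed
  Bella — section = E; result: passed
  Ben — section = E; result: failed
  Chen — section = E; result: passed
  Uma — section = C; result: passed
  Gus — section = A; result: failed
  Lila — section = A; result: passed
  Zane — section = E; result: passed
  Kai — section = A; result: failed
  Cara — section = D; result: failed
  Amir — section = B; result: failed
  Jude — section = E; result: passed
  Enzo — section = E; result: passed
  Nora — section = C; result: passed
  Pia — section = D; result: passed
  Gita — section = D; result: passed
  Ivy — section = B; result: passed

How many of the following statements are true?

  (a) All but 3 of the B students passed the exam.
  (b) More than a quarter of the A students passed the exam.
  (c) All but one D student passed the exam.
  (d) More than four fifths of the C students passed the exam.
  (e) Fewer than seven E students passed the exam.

(a) B: |A| = 5, |A ∩ B| = 2; needs |A ∖ B| = 3 — true.
(b) A: |A| = 5, |A ∩ B| = 1; needs |A ∩ B| / |A| > 1/4 — false.
(c) D: |A| = 9, |A ∩ B| = 7; needs |A ∖ B| = 1 — false.
(d) C: |A| = 7, |A ∩ B| = 5; needs |A ∩ B| / |A| > 4/5 — false.
(e) E: |A| = 9, |A ∩ B| = 7; needs |A ∩ B| < 7 — false.

1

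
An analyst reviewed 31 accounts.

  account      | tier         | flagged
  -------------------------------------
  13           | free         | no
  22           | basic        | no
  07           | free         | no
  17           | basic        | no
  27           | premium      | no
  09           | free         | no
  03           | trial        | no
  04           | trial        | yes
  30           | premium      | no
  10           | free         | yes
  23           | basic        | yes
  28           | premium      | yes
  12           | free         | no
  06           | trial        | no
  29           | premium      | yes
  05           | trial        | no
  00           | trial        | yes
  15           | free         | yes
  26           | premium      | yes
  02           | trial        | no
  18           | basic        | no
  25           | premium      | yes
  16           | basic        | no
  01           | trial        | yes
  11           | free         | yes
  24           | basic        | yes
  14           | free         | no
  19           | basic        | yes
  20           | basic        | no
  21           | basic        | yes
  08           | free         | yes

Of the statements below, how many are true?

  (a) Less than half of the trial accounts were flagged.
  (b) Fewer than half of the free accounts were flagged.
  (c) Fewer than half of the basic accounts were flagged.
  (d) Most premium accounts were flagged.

(a) trial: |A| = 7, |A ∩ B| = 3; needs |A ∩ B| < |A ∖ B| — true.
(b) free: |A| = 9, |A ∩ B| = 4; needs |A ∩ B| < |A ∖ B| — true.
(c) basic: |A| = 9, |A ∩ B| = 4; needs |A ∩ B| < |A ∖ B| — true.
(d) premium: |A| = 6, |A ∩ B| = 4; needs |A ∩ B| > |A ∖ B| — true.

4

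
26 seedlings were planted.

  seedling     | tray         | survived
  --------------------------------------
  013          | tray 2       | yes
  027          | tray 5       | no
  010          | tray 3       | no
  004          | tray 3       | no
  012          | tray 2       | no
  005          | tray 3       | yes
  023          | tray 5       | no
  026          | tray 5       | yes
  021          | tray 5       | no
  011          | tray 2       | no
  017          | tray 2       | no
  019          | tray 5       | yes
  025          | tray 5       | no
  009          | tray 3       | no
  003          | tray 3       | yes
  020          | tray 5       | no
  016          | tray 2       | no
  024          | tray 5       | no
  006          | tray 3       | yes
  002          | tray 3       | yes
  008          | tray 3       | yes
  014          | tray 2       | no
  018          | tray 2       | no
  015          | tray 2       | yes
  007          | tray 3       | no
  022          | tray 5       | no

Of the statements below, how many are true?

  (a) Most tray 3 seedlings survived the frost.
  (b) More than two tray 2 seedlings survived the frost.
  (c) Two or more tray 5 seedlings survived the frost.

(a) tray 3: |A| = 9, |A ∩ B| = 5; needs |A ∩ B| > |A ∖ B| — true.
(b) tray 2: |A| = 8, |A ∩ B| = 2; needs |A ∩ B| > 2 — false.
(c) tray 5: |A| = 9, |A ∩ B| = 2; needs |A ∩ B| ≥ 2 — true.

2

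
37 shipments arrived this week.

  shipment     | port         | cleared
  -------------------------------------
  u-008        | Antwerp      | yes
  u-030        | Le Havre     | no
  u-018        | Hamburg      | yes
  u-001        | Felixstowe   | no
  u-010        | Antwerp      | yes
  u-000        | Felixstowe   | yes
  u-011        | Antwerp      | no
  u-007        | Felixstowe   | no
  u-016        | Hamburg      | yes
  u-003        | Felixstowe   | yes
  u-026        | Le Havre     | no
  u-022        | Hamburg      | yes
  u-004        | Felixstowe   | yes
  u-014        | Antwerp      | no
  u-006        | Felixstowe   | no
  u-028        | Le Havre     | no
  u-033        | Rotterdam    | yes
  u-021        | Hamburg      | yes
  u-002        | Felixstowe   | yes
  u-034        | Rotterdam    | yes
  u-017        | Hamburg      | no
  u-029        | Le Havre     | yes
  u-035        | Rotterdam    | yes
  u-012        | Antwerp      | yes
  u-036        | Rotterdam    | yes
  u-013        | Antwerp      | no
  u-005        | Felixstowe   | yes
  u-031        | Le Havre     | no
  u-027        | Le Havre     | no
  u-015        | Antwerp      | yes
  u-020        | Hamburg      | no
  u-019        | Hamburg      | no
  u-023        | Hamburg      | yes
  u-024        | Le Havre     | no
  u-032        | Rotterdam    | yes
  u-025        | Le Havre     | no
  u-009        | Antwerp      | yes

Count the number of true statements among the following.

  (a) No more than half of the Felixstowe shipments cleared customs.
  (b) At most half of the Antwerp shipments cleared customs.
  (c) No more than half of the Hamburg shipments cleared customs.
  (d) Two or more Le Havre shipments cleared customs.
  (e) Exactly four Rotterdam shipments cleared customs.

0

(a) Felixstowe: |A| = 8, |A ∩ B| = 5; needs |A ∩ B| ≤ |A ∖ B| — false.
(b) Antwerp: |A| = 8, |A ∩ B| = 5; needs |A ∩ B| ≤ |A ∖ B| — false.
(c) Hamburg: |A| = 8, |A ∩ B| = 5; needs |A ∩ B| ≤ |A ∖ B| — false.
(d) Le Havre: |A| = 8, |A ∩ B| = 1; needs |A ∩ B| ≥ 2 — false.
(e) Rotterdam: |A| = 5, |A ∩ B| = 5; needs |A ∩ B| = 4 — false.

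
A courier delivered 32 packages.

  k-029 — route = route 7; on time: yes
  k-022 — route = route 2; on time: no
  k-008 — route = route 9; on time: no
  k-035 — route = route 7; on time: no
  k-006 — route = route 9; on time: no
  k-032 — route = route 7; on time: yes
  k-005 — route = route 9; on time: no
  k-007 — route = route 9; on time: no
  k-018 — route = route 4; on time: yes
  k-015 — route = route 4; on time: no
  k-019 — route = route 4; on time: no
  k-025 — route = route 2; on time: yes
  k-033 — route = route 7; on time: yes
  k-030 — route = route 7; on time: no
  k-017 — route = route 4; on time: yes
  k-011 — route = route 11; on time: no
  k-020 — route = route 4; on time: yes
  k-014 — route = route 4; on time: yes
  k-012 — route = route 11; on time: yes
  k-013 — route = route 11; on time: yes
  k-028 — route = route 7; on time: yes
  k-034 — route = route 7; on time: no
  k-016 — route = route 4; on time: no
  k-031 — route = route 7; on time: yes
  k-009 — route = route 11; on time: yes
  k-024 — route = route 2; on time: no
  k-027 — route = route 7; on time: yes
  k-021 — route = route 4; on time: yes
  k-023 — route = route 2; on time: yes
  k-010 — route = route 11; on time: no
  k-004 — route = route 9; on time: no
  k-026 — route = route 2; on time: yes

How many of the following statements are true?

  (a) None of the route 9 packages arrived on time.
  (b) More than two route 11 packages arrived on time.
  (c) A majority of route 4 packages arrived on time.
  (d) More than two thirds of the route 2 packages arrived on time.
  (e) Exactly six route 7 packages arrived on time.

4

(a) route 9: |A| = 5, |A ∩ B| = 0; needs A ∩ B = ∅ (|A ∩ B| = 0) — true.
(b) route 11: |A| = 5, |A ∩ B| = 3; needs |A ∩ B| > 2 — true.
(c) route 4: |A| = 8, |A ∩ B| = 5; needs |A ∩ B| > |A ∖ B| — true.
(d) route 2: |A| = 5, |A ∩ B| = 3; needs |A ∩ B| / |A| > 2/3 — false.
(e) route 7: |A| = 9, |A ∩ B| = 6; needs |A ∩ B| = 6 — true.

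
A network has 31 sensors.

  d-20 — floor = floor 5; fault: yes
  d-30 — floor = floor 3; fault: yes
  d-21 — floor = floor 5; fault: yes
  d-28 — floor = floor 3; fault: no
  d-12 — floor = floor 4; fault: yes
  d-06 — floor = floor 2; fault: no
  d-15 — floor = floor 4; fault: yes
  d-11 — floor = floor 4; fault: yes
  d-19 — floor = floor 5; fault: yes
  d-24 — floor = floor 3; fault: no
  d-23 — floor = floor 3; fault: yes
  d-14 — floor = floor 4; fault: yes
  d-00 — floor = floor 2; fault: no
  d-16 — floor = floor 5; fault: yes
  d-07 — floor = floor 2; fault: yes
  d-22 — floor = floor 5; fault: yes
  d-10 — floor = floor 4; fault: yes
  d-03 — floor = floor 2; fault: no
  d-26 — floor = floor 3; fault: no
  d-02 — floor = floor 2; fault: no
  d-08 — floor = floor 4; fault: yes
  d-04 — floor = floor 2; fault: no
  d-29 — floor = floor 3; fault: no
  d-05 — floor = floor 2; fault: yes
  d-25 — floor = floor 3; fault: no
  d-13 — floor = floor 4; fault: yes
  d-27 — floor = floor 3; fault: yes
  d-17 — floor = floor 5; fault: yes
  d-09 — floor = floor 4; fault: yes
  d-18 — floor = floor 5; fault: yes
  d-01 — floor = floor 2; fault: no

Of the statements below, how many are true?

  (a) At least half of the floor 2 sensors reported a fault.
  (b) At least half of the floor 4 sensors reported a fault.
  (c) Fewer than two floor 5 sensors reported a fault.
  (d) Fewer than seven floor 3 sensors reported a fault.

(a) floor 2: |A| = 8, |A ∩ B| = 2; needs |A ∩ B| ≥ |A ∖ B| — false.
(b) floor 4: |A| = 8, |A ∩ B| = 8; needs |A ∩ B| ≥ |A ∖ B| — true.
(c) floor 5: |A| = 7, |A ∩ B| = 7; needs |A ∩ B| < 2 — false.
(d) floor 3: |A| = 8, |A ∩ B| = 3; needs |A ∩ B| < 7 — true.

2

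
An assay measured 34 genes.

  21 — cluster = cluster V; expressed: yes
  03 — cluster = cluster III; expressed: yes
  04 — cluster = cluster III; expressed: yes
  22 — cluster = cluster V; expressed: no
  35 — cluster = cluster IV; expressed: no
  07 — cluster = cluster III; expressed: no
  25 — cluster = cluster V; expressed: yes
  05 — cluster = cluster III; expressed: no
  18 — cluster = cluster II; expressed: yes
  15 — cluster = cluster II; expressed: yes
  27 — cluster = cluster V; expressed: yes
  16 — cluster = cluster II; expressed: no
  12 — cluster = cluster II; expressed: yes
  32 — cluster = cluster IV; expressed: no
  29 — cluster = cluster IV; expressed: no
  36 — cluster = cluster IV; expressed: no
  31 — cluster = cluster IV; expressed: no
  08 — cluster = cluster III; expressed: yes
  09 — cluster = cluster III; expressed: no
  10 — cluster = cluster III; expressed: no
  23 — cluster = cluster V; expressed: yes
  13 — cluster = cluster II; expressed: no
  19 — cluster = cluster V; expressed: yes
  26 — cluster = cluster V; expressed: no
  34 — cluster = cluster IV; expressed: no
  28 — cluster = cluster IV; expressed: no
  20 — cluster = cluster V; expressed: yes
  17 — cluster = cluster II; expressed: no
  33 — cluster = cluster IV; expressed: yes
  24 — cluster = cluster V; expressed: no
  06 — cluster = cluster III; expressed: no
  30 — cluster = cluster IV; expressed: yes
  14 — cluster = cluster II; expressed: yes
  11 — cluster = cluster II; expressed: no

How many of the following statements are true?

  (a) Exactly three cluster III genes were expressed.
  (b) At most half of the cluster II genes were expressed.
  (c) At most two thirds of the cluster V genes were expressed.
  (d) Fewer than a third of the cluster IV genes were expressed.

(a) cluster III: |A| = 8, |A ∩ B| = 3; needs |A ∩ B| = 3 — true.
(b) cluster II: |A| = 8, |A ∩ B| = 4; needs |A ∩ B| ≤ |A ∖ B| — true.
(c) cluster V: |A| = 9, |A ∩ B| = 6; needs |A ∩ B| / |A| ≤ 2/3 — true.
(d) cluster IV: |A| = 9, |A ∩ B| = 2; needs |A ∩ B| / |A| < 1/3 — true.

4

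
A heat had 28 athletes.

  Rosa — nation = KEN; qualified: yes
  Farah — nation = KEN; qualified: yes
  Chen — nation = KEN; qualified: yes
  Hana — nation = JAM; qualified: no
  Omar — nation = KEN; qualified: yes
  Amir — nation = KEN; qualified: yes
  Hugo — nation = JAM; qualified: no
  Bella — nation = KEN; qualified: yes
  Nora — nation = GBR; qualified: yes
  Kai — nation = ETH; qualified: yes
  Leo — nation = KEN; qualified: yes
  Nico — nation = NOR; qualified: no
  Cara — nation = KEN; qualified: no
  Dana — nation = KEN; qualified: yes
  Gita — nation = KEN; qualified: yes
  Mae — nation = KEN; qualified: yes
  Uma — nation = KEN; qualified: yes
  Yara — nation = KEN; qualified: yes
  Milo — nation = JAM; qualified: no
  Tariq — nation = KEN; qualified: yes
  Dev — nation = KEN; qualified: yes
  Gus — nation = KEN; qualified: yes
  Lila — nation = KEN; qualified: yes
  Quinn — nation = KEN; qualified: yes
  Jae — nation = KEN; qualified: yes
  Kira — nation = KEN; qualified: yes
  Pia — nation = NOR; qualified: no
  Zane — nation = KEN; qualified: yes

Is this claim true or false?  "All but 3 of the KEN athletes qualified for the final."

False

The determiner here denotes the relation: |A ∖ B| = 3.
|A| = 21, |A ∩ B| = 20, |A ∖ B| = 1.
|A ∖ B| = 1, so the statement is false.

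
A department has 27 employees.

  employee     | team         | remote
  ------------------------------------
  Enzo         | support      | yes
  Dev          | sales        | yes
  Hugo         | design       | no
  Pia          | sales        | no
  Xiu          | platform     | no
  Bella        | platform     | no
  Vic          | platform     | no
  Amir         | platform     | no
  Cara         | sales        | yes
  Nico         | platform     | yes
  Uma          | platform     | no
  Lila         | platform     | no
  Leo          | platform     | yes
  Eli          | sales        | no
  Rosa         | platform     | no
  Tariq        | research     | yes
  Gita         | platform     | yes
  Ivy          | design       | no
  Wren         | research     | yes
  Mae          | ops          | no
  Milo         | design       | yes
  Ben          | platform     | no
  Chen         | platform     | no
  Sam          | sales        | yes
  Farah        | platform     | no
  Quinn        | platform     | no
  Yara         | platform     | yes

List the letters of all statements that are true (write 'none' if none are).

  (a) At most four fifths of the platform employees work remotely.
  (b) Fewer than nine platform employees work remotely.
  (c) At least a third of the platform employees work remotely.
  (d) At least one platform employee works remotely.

|A| = 15, |A ∩ B| = 4, |A ∖ B| = 11.
(a) |A ∩ B| / |A| ≤ 4/5: holds.
(b) |A ∩ B| < 9: holds.
(c) |A ∩ B| / |A| ≥ 1/3: fails.
(d) A ∩ B ≠ ∅ (|A ∩ B| ≥ 1): holds.

(a), (b), (d)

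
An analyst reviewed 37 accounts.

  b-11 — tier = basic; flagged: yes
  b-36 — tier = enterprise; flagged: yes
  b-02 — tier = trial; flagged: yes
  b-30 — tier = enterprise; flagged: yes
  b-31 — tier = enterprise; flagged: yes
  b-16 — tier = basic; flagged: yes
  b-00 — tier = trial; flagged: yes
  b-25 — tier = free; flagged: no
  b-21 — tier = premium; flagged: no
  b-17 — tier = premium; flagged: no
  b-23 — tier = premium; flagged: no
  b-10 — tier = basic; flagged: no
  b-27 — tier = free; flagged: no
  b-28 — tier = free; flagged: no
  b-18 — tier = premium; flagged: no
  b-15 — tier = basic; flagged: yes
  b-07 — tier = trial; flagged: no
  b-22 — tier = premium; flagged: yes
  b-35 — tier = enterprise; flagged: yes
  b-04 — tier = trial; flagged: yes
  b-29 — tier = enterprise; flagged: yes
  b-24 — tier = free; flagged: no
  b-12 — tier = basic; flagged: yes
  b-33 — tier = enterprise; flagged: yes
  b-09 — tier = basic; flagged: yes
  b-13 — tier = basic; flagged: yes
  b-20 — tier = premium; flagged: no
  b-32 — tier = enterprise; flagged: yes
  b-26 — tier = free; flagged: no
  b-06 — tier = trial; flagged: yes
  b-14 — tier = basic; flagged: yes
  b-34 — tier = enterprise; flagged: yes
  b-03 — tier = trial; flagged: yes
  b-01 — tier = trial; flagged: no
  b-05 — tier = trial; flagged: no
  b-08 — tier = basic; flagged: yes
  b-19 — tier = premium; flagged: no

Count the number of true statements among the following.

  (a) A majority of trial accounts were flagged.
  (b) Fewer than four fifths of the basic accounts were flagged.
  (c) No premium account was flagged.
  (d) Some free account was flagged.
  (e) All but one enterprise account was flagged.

1

(a) trial: |A| = 8, |A ∩ B| = 5; needs |A ∩ B| > |A ∖ B| — true.
(b) basic: |A| = 9, |A ∩ B| = 8; needs |A ∩ B| / |A| < 4/5 — false.
(c) premium: |A| = 7, |A ∩ B| = 1; needs A ∩ B = ∅ (|A ∩ B| = 0) — false.
(d) free: |A| = 5, |A ∩ B| = 0; needs A ∩ B ≠ ∅ (|A ∩ B| ≥ 1) — false.
(e) enterprise: |A| = 8, |A ∩ B| = 8; needs |A ∖ B| = 1 — false.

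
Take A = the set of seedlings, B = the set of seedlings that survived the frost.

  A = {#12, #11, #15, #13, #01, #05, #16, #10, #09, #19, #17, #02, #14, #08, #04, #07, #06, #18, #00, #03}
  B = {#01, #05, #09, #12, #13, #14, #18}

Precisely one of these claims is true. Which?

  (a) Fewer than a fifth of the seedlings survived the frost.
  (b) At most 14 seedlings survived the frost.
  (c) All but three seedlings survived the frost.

(b)

|A| = 20, |A ∩ B| = 7, |A ∖ B| = 13.
(a) requires |A ∩ B| / |A| < 1/5: false.
(b) requires |A ∩ B| ≤ 14: true.
(c) requires |A ∖ B| = 3: false.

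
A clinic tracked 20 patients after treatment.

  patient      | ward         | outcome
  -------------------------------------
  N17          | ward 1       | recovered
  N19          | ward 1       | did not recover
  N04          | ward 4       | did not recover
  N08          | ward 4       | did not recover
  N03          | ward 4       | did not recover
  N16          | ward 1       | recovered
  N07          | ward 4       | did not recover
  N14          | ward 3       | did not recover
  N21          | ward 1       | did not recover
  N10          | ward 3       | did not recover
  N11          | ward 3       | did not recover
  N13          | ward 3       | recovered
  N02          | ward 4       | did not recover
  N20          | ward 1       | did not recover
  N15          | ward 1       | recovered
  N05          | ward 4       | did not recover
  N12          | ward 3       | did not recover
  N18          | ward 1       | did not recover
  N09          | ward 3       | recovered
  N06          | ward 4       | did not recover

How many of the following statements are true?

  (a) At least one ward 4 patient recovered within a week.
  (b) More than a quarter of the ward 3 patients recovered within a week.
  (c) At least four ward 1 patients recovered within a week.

(a) ward 4: |A| = 7, |A ∩ B| = 0; needs A ∩ B ≠ ∅ (|A ∩ B| ≥ 1) — false.
(b) ward 3: |A| = 6, |A ∩ B| = 2; needs |A ∩ B| / |A| > 1/4 — true.
(c) ward 1: |A| = 7, |A ∩ B| = 3; needs |A ∩ B| ≥ 4 — false.

1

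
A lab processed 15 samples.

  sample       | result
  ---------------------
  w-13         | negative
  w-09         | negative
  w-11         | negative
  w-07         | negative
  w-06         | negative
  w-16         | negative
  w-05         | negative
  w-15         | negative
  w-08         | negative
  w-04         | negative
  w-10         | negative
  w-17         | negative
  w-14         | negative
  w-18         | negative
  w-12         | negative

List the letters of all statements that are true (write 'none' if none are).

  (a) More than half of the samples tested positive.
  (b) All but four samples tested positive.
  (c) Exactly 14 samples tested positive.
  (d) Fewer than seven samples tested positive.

(d)

|A| = 15, |A ∩ B| = 0, |A ∖ B| = 15.
(a) |A ∩ B| > |A ∖ B|: fails.
(b) |A ∖ B| = 4: fails.
(c) |A ∩ B| = 14: fails.
(d) |A ∩ B| < 7: holds.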